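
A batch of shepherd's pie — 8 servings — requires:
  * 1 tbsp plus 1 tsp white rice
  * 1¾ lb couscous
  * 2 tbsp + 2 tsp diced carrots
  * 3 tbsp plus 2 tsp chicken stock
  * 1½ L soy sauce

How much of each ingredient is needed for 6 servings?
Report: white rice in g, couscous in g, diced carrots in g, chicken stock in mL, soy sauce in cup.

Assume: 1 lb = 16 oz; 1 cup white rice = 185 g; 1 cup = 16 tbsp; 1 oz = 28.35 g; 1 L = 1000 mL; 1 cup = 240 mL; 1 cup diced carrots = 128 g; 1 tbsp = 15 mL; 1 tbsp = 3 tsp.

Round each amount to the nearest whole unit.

white rice: 12 g; couscous: 595 g; diced carrots: 16 g; chicken stock: 41 mL; soy sauce: 5 cup

Scaling factor: 6/8 = 3/4 = 0.75.
white rice: (1 tbsp + 1 tsp = 4/3 tbsp) × 3/4 ÷ 16 tbsp/cup × 185 g/cup ≈ 12 g
couscous: 1.75 lb × 3/4 × 16 oz/lb × 28.35 g/oz ≈ 595 g
diced carrots: (2 tbsp + 2 tsp = 8/3 tbsp) × 3/4 ÷ 16 tbsp/cup × 128 g/cup = 16 g
chicken stock: (3 tbsp + 2 tsp = 11/3 tbsp) × 3/4 × 15 mL/tbsp ≈ 41 mL
soy sauce: 1.5 L × 3/4 × 1000 mL/L ÷ 240 mL/cup ≈ 5 cup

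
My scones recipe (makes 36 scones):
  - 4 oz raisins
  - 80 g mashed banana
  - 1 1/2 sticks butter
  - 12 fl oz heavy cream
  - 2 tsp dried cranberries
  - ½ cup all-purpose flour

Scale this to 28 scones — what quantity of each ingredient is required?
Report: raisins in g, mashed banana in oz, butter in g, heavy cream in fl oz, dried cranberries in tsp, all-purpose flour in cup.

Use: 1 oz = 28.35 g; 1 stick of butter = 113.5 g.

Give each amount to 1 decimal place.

raisins: 88.2 g; mashed banana: 2.2 oz; butter: 132.4 g; heavy cream: 9.3 fl oz; dried cranberries: 1.6 tsp; all-purpose flour: 0.4 cup

Scaling factor: 28/36 = 7/9.
raisins: 4 oz × 7/9 × 28.35 g/oz = 88.2 g
mashed banana: 80 g × 7/9 ÷ 28.35 g/oz ≈ 2.2 oz
butter: 1.5 stick × 7/9 × 113.5 g/stick ≈ 132.4 g
heavy cream: 12 fl oz × 7/9 ≈ 9.3 fl oz
dried cranberries: 2 tsp × 7/9 ≈ 1.6 tsp
all-purpose flour: 0.5 cup × 7/9 ≈ 0.4 cup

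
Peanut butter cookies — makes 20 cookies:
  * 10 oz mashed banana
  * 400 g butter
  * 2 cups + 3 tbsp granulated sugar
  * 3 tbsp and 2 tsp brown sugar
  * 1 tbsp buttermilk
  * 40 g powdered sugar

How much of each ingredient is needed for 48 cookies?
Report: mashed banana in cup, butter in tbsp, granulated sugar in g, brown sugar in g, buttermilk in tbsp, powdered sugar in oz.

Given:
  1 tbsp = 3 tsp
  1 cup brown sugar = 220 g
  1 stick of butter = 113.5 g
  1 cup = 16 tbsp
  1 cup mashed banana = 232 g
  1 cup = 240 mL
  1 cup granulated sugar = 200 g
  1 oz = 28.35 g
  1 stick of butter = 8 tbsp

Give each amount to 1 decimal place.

mashed banana: 2.9 cup; butter: 67.7 tbsp; granulated sugar: 1050.0 g; brown sugar: 121.0 g; buttermilk: 2.4 tbsp; powdered sugar: 3.4 oz

Scaling factor: 48/20 = 12/5 = 2.4.
mashed banana: 10 oz × 12/5 × 28.35 g/oz ÷ 232 g/cup ≈ 2.9 cup
butter: 400 g × 12/5 ÷ 113.5 g/stick × 8 tbsp/stick ≈ 67.7 tbsp
granulated sugar: (2 cup + 3 tbsp = 2.1875 cup) × 12/5 × 200 g/cup = 1050.0 g
brown sugar: (3 tbsp + 2 tsp = 11/3 tbsp) × 12/5 ÷ 16 tbsp/cup × 220 g/cup = 121.0 g
buttermilk: 1 tbsp × 12/5 = 2.4 tbsp
powdered sugar: 40 g × 12/5 ÷ 28.35 g/oz ≈ 3.4 oz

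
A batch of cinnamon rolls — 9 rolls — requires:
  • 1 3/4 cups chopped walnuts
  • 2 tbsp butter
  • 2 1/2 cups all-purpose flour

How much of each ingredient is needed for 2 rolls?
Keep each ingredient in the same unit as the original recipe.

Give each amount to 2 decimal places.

chopped walnuts: 0.39 cup; butter: 0.44 tbsp; all-purpose flour: 0.56 cup

Scaling factor: 2/9.
chopped walnuts: 1.75 cup × 2/9 ≈ 0.39 cup
butter: 2 tbsp × 2/9 ≈ 0.44 tbsp
all-purpose flour: 2.5 cup × 2/9 ≈ 0.56 cup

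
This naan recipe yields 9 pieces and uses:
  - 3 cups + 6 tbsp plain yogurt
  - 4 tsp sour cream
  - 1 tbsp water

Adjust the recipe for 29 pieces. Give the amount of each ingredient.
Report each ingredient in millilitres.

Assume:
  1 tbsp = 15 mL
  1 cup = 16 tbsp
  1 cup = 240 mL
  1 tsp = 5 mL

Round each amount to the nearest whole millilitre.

Scaling factor: 29/9.
plain yogurt: (3 cup + 6 tbsp = 3.375 cup) × 29/9 × 240 mL/cup = 2610 mL
sour cream: 4 tsp × 29/9 × 5 mL/tsp ≈ 64 mL
water: 1 tbsp × 29/9 × 15 mL/tbsp ≈ 48 mL

plain yogurt: 2610 mL; sour cream: 64 mL; water: 48 mL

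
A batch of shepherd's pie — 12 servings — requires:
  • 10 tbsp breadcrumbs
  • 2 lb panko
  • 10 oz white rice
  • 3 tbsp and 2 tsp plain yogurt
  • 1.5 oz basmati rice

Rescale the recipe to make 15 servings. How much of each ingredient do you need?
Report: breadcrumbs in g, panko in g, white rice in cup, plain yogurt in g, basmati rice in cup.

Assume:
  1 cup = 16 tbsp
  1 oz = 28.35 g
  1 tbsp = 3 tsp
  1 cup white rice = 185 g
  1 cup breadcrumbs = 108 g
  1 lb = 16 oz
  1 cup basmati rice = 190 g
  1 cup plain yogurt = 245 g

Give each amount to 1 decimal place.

Scaling factor: 15/12 = 5/4 = 1.25.
breadcrumbs: 10 tbsp × 5/4 ÷ 16 tbsp/cup × 108 g/cup ≈ 84.4 g
panko: 2 lb × 5/4 × 16 oz/lb × 28.35 g/oz = 1134.0 g
white rice: 10 oz × 5/4 × 28.35 g/oz ÷ 185 g/cup ≈ 1.9 cup
plain yogurt: (3 tbsp + 2 tsp = 11/3 tbsp) × 5/4 ÷ 16 tbsp/cup × 245 g/cup ≈ 70.2 g
basmati rice: 1.5 oz × 5/4 × 28.35 g/oz ÷ 190 g/cup ≈ 0.3 cup

breadcrumbs: 84.4 g; panko: 1134.0 g; white rice: 1.9 cup; plain yogurt: 70.2 g; basmati rice: 0.3 cup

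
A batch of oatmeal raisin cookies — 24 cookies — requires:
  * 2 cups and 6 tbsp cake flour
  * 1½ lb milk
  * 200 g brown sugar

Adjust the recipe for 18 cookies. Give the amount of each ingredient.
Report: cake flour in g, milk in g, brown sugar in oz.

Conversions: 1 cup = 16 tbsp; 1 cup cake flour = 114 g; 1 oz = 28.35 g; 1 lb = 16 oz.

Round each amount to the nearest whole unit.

cake flour: 203 g; milk: 510 g; brown sugar: 5 oz

Scaling factor: 18/24 = 3/4 = 0.75.
cake flour: (2 cup + 6 tbsp = 2.375 cup) × 3/4 × 114 g/cup ≈ 203 g
milk: 1.5 lb × 3/4 × 16 oz/lb × 28.35 g/oz ≈ 510 g
brown sugar: 200 g × 3/4 ÷ 28.35 g/oz ≈ 5 oz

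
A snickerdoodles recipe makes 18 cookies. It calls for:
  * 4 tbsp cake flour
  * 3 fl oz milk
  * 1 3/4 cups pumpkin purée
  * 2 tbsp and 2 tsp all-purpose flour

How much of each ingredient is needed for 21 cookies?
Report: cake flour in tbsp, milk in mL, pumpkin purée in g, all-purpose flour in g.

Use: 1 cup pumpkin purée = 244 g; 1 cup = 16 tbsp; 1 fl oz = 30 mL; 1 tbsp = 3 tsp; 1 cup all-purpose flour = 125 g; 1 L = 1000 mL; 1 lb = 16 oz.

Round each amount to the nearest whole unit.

Scaling factor: 21/18 = 7/6.
cake flour: 4 tbsp × 7/6 ≈ 5 tbsp
milk: 3 fl oz × 7/6 × 30 mL/fl oz = 105 mL
pumpkin purée: 1.75 cup × 7/6 × 244 g/cup ≈ 498 g
all-purpose flour: (2 tbsp + 2 tsp = 8/3 tbsp) × 7/6 ÷ 16 tbsp/cup × 125 g/cup ≈ 24 g

cake flour: 5 tbsp; milk: 105 mL; pumpkin purée: 498 g; all-purpose flour: 24 g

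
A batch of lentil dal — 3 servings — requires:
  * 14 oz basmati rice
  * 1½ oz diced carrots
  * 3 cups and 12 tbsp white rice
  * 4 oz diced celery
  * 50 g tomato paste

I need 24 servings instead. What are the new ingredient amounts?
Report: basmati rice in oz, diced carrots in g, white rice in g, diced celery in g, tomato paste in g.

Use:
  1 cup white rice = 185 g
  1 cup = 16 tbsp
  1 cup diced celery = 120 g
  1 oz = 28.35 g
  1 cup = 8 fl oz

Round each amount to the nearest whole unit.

basmati rice: 112 oz; diced carrots: 340 g; white rice: 5550 g; diced celery: 907 g; tomato paste: 400 g

Scaling factor: 24/3 = 8.
basmati rice: 14 oz × 8 = 112 oz
diced carrots: 1.5 oz × 8 × 28.35 g/oz ≈ 340 g
white rice: (3 cup + 12 tbsp = 3.75 cup) × 8 × 185 g/cup = 5550 g
diced celery: 4 oz × 8 × 28.35 g/oz ≈ 907 g
tomato paste: 50 g × 8 = 400 g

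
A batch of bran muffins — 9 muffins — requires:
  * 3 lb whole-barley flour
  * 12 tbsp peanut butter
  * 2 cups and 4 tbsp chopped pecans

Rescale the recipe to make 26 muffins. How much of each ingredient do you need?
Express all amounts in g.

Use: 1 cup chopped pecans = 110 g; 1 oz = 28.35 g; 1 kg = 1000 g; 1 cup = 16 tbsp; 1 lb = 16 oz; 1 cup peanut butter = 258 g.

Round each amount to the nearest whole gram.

Scaling factor: 26/9.
whole-barley flour: 3 lb × 26/9 × 16 oz/lb × 28.35 g/oz ≈ 3931 g
peanut butter: 12 tbsp × 26/9 ÷ 16 tbsp/cup × 258 g/cup = 559 g
chopped pecans: (2 cup + 4 tbsp = 2.25 cup) × 26/9 × 110 g/cup = 715 g

whole-barley flour: 3931 g; peanut butter: 559 g; chopped pecans: 715 g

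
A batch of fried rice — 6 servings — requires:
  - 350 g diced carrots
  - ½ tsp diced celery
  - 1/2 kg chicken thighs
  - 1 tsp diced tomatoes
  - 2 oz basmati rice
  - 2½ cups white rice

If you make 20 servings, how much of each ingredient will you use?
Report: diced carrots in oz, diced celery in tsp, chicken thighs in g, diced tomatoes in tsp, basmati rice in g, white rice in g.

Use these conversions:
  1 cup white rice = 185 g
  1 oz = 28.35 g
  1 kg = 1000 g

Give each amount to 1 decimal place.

diced carrots: 41.2 oz; diced celery: 1.7 tsp; chicken thighs: 1666.7 g; diced tomatoes: 3.3 tsp; basmati rice: 189.0 g; white rice: 1541.7 g

Scaling factor: 20/6 = 10/3.
diced carrots: 350 g × 10/3 ÷ 28.35 g/oz ≈ 41.2 oz
diced celery: 0.5 tsp × 10/3 ≈ 1.7 tsp
chicken thighs: 0.5 kg × 10/3 × 1000 g/kg ≈ 1666.7 g
diced tomatoes: 1 tsp × 10/3 ≈ 3.3 tsp
basmati rice: 2 oz × 10/3 × 28.35 g/oz = 189.0 g
white rice: 2.5 cup × 10/3 × 185 g/cup ≈ 1541.7 g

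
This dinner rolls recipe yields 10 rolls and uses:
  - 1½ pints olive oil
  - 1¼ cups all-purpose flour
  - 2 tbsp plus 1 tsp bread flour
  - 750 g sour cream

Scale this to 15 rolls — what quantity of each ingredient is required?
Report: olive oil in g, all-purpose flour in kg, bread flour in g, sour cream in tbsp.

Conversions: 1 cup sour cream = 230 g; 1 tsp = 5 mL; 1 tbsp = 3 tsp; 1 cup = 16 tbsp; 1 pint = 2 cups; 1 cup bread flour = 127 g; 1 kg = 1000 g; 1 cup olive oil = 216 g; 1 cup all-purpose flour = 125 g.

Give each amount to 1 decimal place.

olive oil: 972.0 g; all-purpose flour: 0.2 kg; bread flour: 27.8 g; sour cream: 78.3 tbsp

Scaling factor: 15/10 = 3/2 = 1.5.
olive oil: 1.5 pint × 3/2 × 2 cup/pint × 216 g/cup = 972.0 g
all-purpose flour: 1.25 cup × 3/2 × 125 g/cup ÷ 1000 g/kg ≈ 0.2 kg
bread flour: (2 tbsp + 1 tsp = 7/3 tbsp) × 3/2 ÷ 16 tbsp/cup × 127 g/cup ≈ 27.8 g
sour cream: 750 g × 3/2 ÷ 230 g/cup × 16 tbsp/cup ≈ 78.3 tbsp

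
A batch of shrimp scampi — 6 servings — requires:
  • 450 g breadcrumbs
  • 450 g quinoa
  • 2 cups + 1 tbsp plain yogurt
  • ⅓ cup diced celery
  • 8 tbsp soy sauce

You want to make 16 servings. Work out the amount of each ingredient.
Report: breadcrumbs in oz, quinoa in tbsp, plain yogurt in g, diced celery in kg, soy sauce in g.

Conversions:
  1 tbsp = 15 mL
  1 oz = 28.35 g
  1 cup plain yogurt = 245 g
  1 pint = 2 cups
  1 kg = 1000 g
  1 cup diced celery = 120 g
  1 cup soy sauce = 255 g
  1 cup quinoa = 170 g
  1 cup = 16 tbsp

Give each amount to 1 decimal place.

Scaling factor: 16/6 = 8/3.
breadcrumbs: 450 g × 8/3 ÷ 28.35 g/oz ≈ 42.3 oz
quinoa: 450 g × 8/3 ÷ 170 g/cup × 16 tbsp/cup ≈ 112.9 tbsp
plain yogurt: (2 cup + 1 tbsp = 2.0625 cup) × 8/3 × 245 g/cup = 1347.5 g
diced celery: 1/3 cup × 8/3 × 120 g/cup ÷ 1000 g/kg ≈ 0.1 kg
soy sauce: 8 tbsp × 8/3 ÷ 16 tbsp/cup × 255 g/cup = 340.0 g

breadcrumbs: 42.3 oz; quinoa: 112.9 tbsp; plain yogurt: 1347.5 g; diced celery: 0.1 kg; soy sauce: 340.0 g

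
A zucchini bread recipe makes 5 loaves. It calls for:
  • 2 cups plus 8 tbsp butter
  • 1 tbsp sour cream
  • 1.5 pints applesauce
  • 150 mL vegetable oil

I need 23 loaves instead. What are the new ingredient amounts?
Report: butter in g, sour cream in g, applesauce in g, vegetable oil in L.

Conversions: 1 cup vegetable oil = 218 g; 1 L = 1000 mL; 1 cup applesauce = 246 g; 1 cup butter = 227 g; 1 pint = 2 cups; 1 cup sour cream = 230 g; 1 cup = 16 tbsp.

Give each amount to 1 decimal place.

Scaling factor: 23/5 = 4.6.
butter: (2 cup + 8 tbsp = 2.5 cup) × 23/5 × 227 g/cup = 2610.5 g
sour cream: 1 tbsp × 23/5 ÷ 16 tbsp/cup × 230 g/cup ≈ 66.1 g
applesauce: 1.5 pint × 23/5 × 2 cup/pint × 246 g/cup = 3394.8 g
vegetable oil: 150 mL × 23/5 ÷ 1000 mL/L ≈ 0.7 L

butter: 2610.5 g; sour cream: 66.1 g; applesauce: 3394.8 g; vegetable oil: 0.7 L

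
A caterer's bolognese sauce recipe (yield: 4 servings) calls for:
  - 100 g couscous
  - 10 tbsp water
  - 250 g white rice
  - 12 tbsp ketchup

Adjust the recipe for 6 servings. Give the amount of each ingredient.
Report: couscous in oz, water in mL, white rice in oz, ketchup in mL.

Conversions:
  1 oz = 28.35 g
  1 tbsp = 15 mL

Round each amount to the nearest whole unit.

Scaling factor: 6/4 = 3/2 = 1.5.
couscous: 100 g × 3/2 ÷ 28.35 g/oz ≈ 5 oz
water: 10 tbsp × 3/2 × 15 mL/tbsp = 225 mL
white rice: 250 g × 3/2 ÷ 28.35 g/oz ≈ 13 oz
ketchup: 12 tbsp × 3/2 × 15 mL/tbsp = 270 mL

couscous: 5 oz; water: 225 mL; white rice: 13 oz; ketchup: 270 mL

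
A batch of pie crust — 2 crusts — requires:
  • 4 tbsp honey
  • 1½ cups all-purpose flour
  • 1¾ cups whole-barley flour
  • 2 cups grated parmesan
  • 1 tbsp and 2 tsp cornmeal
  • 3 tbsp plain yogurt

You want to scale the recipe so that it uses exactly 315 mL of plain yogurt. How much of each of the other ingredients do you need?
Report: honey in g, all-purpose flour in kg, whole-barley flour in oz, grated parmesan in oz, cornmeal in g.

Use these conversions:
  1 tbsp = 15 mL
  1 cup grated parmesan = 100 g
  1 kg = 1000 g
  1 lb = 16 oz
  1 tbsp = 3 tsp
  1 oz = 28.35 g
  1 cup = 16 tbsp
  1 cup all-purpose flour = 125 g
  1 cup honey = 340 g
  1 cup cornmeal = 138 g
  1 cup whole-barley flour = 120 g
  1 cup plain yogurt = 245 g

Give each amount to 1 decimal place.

The original recipe has 45 mL of plain yogurt, so the scaling factor is 315 ÷ 45 = 7.
honey: 4 tbsp × 7 ÷ 16 tbsp/cup × 340 g/cup = 595.0 g
all-purpose flour: 1.5 cup × 7 × 125 g/cup ÷ 1000 g/kg ≈ 1.3 kg
whole-barley flour: 1.75 cup × 7 × 120 g/cup ÷ 28.35 g/oz ≈ 51.9 oz
grated parmesan: 2 cup × 7 × 100 g/cup ÷ 28.35 g/oz ≈ 49.4 oz
cornmeal: (1 tbsp + 2 tsp = 5/3 tbsp) × 7 ÷ 16 tbsp/cup × 138 g/cup ≈ 100.6 g

honey: 595.0 g; all-purpose flour: 1.3 kg; whole-barley flour: 51.9 oz; grated parmesan: 49.4 oz; cornmeal: 100.6 g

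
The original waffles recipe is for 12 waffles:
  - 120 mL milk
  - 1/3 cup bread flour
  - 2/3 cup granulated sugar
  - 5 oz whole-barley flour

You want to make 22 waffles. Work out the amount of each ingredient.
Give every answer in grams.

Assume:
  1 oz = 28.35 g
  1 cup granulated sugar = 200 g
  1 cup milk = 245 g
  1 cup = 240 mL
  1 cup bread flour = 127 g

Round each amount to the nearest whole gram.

milk: 225 g; bread flour: 78 g; granulated sugar: 244 g; whole-barley flour: 260 g

Scaling factor: 22/12 = 11/6.
milk: 120 mL × 11/6 ÷ 240 mL/cup × 245 g/cup ≈ 225 g
bread flour: 1/3 cup × 11/6 × 127 g/cup ≈ 78 g
granulated sugar: 2/3 cup × 11/6 × 200 g/cup ≈ 244 g
whole-barley flour: 5 oz × 11/6 × 28.35 g/oz ≈ 260 g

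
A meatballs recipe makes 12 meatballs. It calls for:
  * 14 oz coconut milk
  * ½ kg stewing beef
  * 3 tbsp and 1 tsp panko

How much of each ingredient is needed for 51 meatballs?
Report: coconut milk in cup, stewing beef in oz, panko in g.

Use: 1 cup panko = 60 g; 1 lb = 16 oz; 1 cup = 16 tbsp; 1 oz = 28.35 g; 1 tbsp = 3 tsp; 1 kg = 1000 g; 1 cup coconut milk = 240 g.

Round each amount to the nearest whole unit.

Scaling factor: 51/12 = 17/4 = 4.25.
coconut milk: 14 oz × 17/4 × 28.35 g/oz ÷ 240 g/cup ≈ 7 cup
stewing beef: 0.5 kg × 17/4 × 1000 g/kg ÷ 28.35 g/oz ≈ 75 oz
panko: (3 tbsp + 1 tsp = 10/3 tbsp) × 17/4 ÷ 16 tbsp/cup × 60 g/cup ≈ 53 g

coconut milk: 7 cup; stewing beef: 75 oz; panko: 53 g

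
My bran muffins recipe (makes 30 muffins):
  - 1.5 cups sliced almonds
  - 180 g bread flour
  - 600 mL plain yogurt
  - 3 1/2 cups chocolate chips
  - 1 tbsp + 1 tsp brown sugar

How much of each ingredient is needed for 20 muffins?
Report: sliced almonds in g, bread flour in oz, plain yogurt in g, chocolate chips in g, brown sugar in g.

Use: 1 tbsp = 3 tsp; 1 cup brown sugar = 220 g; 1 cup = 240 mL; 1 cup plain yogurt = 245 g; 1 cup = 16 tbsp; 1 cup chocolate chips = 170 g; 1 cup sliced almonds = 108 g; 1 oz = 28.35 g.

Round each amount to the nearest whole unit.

Scaling factor: 20/30 = 2/3.
sliced almonds: 1.5 cup × 2/3 × 108 g/cup = 108 g
bread flour: 180 g × 2/3 ÷ 28.35 g/oz ≈ 4 oz
plain yogurt: 600 mL × 2/3 ÷ 240 mL/cup × 245 g/cup ≈ 408 g
chocolate chips: 3.5 cup × 2/3 × 170 g/cup ≈ 397 g
brown sugar: (1 tbsp + 1 tsp = 4/3 tbsp) × 2/3 ÷ 16 tbsp/cup × 220 g/cup ≈ 12 g

sliced almonds: 108 g; bread flour: 4 oz; plain yogurt: 408 g; chocolate chips: 397 g; brown sugar: 12 g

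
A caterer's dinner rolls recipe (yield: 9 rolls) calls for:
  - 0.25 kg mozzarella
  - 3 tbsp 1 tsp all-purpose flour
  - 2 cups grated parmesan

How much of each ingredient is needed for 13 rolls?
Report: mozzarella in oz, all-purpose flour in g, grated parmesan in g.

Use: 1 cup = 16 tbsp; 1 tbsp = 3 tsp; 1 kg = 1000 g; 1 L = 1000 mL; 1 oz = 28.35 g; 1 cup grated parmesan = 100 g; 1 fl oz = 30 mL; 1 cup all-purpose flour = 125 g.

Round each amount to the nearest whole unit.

mozzarella: 13 oz; all-purpose flour: 38 g; grated parmesan: 289 g

Scaling factor: 13/9.
mozzarella: 0.25 kg × 13/9 × 1000 g/kg ÷ 28.35 g/oz ≈ 13 oz
all-purpose flour: (3 tbsp + 1 tsp = 10/3 tbsp) × 13/9 ÷ 16 tbsp/cup × 125 g/cup ≈ 38 g
grated parmesan: 2 cup × 13/9 × 100 g/cup ≈ 289 g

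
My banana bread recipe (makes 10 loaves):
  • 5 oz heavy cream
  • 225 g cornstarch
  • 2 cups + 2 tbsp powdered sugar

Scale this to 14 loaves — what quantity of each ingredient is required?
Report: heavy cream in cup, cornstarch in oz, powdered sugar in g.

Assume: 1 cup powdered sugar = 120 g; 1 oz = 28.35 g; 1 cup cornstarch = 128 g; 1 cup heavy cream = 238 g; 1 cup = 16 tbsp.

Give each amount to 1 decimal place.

heavy cream: 0.8 cup; cornstarch: 11.1 oz; powdered sugar: 357.0 g

Scaling factor: 14/10 = 7/5 = 1.4.
heavy cream: 5 oz × 7/5 × 28.35 g/oz ÷ 238 g/cup ≈ 0.8 cup
cornstarch: 225 g × 7/5 ÷ 28.35 g/oz ≈ 11.1 oz
powdered sugar: (2 cup + 2 tbsp = 2.125 cup) × 7/5 × 120 g/cup = 357.0 g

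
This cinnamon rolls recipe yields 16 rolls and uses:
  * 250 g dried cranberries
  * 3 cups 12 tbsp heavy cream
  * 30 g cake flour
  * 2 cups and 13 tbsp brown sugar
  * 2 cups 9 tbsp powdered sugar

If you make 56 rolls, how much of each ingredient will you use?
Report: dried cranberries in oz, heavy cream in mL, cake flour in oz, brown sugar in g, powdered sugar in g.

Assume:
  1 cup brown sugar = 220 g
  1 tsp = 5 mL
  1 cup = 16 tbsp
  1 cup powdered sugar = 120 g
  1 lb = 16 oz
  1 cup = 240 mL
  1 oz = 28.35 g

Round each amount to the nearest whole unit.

dried cranberries: 31 oz; heavy cream: 3150 mL; cake flour: 4 oz; brown sugar: 2166 g; powdered sugar: 1076 g

Scaling factor: 56/16 = 7/2 = 3.5.
dried cranberries: 250 g × 7/2 ÷ 28.35 g/oz ≈ 31 oz
heavy cream: (3 cup + 12 tbsp = 3.75 cup) × 7/2 × 240 mL/cup = 3150 mL
cake flour: 30 g × 7/2 ÷ 28.35 g/oz ≈ 4 oz
brown sugar: (2 cup + 13 tbsp = 2.8125 cup) × 7/2 × 220 g/cup ≈ 2166 g
powdered sugar: (2 cup + 9 tbsp = 2.5625 cup) × 7/2 × 120 g/cup ≈ 1076 g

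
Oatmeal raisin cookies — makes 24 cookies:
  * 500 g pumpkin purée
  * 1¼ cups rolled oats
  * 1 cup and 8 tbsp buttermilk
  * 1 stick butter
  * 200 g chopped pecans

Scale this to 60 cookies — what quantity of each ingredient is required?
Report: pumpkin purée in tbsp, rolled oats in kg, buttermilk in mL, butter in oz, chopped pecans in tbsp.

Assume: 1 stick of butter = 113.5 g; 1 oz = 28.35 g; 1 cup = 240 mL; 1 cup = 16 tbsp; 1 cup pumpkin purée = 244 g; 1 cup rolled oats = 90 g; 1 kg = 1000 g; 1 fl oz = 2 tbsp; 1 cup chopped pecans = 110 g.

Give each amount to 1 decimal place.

Scaling factor: 60/24 = 5/2 = 2.5.
pumpkin purée: 500 g × 5/2 ÷ 244 g/cup × 16 tbsp/cup ≈ 82.0 tbsp
rolled oats: 1.25 cup × 5/2 × 90 g/cup ÷ 1000 g/kg ≈ 0.3 kg
buttermilk: (1 cup + 8 tbsp = 1.5 cup) × 5/2 × 240 mL/cup = 900.0 mL
butter: 1 stick × 5/2 × 113.5 g/stick ÷ 28.35 g/oz ≈ 10.0 oz
chopped pecans: 200 g × 5/2 ÷ 110 g/cup × 16 tbsp/cup ≈ 72.7 tbsp

pumpkin purée: 82.0 tbsp; rolled oats: 0.3 kg; buttermilk: 900.0 mL; butter: 10.0 oz; chopped pecans: 72.7 tbsp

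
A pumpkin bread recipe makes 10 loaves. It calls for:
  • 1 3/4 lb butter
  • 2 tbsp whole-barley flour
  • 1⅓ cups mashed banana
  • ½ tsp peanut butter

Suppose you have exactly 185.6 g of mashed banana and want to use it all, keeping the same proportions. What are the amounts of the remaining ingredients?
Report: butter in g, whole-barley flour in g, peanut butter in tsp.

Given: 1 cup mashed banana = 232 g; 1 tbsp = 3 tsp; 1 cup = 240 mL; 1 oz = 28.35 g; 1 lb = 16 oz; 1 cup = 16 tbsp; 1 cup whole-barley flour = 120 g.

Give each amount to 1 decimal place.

butter: 476.3 g; whole-barley flour: 9.0 g; peanut butter: 0.3 tsp

The original recipe has 928/3 g of mashed banana, so the scaling factor is 185.6 ÷ 928/3 = 3/5 = 0.6.
butter: 1.75 lb × 3/5 × 16 oz/lb × 28.35 g/oz ≈ 476.3 g
whole-barley flour: 2 tbsp × 3/5 ÷ 16 tbsp/cup × 120 g/cup = 9.0 g
peanut butter: 0.5 tsp × 3/5 = 0.3 tsp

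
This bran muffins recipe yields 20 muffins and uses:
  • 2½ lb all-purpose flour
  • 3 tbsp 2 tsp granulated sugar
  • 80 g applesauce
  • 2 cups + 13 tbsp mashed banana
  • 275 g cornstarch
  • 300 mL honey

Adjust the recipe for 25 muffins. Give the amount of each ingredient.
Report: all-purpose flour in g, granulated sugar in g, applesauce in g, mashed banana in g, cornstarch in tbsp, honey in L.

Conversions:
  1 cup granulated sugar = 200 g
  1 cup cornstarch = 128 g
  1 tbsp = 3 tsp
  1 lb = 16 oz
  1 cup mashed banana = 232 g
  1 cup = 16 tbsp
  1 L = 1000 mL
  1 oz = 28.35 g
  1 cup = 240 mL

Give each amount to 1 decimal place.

all-purpose flour: 1417.5 g; granulated sugar: 57.3 g; applesauce: 100.0 g; mashed banana: 815.6 g; cornstarch: 43.0 tbsp; honey: 0.4 L

Scaling factor: 25/20 = 5/4 = 1.25.
all-purpose flour: 2.5 lb × 5/4 × 16 oz/lb × 28.35 g/oz = 1417.5 g
granulated sugar: (3 tbsp + 2 tsp = 11/3 tbsp) × 5/4 ÷ 16 tbsp/cup × 200 g/cup ≈ 57.3 g
applesauce: 80 g × 5/4 = 100.0 g
mashed banana: (2 cup + 13 tbsp = 2.8125 cup) × 5/4 × 232 g/cup ≈ 815.6 g
cornstarch: 275 g × 5/4 ÷ 128 g/cup × 16 tbsp/cup ≈ 43.0 tbsp
honey: 300 mL × 5/4 ÷ 1000 mL/L ≈ 0.4 L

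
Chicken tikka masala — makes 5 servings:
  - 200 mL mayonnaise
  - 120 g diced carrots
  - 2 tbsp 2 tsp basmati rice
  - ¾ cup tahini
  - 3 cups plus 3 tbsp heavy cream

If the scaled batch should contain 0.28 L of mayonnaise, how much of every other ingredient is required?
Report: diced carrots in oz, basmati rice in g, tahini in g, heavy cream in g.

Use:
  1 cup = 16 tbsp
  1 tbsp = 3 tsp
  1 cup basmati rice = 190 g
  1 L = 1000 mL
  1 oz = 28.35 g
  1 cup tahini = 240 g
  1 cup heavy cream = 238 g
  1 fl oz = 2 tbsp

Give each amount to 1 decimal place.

The original recipe has 0.2 L of mayonnaise, so the scaling factor is 0.28 ÷ 0.2 = 7/5 = 1.4.
diced carrots: 120 g × 7/5 ÷ 28.35 g/oz ≈ 5.9 oz
basmati rice: (2 tbsp + 2 tsp = 8/3 tbsp) × 7/5 ÷ 16 tbsp/cup × 190 g/cup ≈ 44.3 g
tahini: 0.75 cup × 7/5 × 240 g/cup = 252.0 g
heavy cream: (3 cup + 3 tbsp = 3.1875 cup) × 7/5 × 238 g/cup ≈ 1062.1 g

diced carrots: 5.9 oz; basmati rice: 44.3 g; tahini: 252.0 g; heavy cream: 1062.1 g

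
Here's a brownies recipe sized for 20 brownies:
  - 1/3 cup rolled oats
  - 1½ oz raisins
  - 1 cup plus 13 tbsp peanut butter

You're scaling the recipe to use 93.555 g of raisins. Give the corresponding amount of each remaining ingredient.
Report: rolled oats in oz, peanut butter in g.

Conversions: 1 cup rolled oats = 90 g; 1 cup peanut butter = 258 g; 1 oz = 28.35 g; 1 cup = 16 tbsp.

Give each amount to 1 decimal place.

The original recipe has 42.525 g of raisins, so the scaling factor is 93.555 ÷ 42.525 = 11/5 = 2.2.
rolled oats: 1/3 cup × 11/5 × 90 g/cup ÷ 28.35 g/oz ≈ 2.3 oz
peanut butter: (1 cup + 13 tbsp = 1.8125 cup) × 11/5 × 258 g/cup ≈ 1028.8 g

rolled oats: 2.3 oz; peanut butter: 1028.8 g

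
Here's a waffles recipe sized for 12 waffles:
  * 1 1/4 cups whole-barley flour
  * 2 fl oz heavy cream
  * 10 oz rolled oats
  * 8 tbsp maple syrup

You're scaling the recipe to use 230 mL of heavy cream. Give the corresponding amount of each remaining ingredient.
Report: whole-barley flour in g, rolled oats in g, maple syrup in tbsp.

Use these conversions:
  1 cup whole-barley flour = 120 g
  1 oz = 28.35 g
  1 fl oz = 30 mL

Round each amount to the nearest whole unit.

whole-barley flour: 575 g; rolled oats: 1087 g; maple syrup: 31 tbsp

The original recipe has 60 mL of heavy cream, so the scaling factor is 230 ÷ 60 = 23/6.
whole-barley flour: 1.25 cup × 23/6 × 120 g/cup = 575 g
rolled oats: 10 oz × 23/6 × 28.35 g/oz ≈ 1087 g
maple syrup: 8 tbsp × 23/6 ≈ 31 tbsp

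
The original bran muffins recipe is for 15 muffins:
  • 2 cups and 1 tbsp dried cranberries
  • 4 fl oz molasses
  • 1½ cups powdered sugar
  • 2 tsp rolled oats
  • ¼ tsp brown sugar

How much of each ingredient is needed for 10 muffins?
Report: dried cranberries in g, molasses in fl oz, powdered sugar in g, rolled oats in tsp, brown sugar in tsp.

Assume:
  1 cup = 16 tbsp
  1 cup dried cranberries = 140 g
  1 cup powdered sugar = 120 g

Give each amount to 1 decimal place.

dried cranberries: 192.5 g; molasses: 2.7 fl oz; powdered sugar: 120.0 g; rolled oats: 1.3 tsp; brown sugar: 0.2 tsp

Scaling factor: 10/15 = 2/3.
dried cranberries: (2 cup + 1 tbsp = 2.0625 cup) × 2/3 × 140 g/cup = 192.5 g
molasses: 4 fl oz × 2/3 ≈ 2.7 fl oz
powdered sugar: 1.5 cup × 2/3 × 120 g/cup = 120.0 g
rolled oats: 2 tsp × 2/3 ≈ 1.3 tsp
brown sugar: 0.25 tsp × 2/3 ≈ 0.2 tsp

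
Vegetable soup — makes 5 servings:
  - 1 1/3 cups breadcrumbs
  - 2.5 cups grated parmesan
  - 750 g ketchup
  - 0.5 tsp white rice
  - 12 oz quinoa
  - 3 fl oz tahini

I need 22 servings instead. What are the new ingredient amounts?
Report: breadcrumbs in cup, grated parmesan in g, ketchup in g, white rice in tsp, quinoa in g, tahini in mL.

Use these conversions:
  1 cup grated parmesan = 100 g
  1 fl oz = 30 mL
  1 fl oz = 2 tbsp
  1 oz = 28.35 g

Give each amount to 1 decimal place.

breadcrumbs: 5.9 cup; grated parmesan: 1100.0 g; ketchup: 3300.0 g; white rice: 2.2 tsp; quinoa: 1496.9 g; tahini: 396.0 mL

Scaling factor: 22/5 = 4.4.
breadcrumbs: 4/3 cup × 22/5 ≈ 5.9 cup
grated parmesan: 2.5 cup × 22/5 × 100 g/cup = 1100.0 g
ketchup: 750 g × 22/5 = 3300.0 g
white rice: 0.5 tsp × 22/5 = 2.2 tsp
quinoa: 12 oz × 22/5 × 28.35 g/oz ≈ 1496.9 g
tahini: 3 fl oz × 22/5 × 30 mL/fl oz = 396.0 mL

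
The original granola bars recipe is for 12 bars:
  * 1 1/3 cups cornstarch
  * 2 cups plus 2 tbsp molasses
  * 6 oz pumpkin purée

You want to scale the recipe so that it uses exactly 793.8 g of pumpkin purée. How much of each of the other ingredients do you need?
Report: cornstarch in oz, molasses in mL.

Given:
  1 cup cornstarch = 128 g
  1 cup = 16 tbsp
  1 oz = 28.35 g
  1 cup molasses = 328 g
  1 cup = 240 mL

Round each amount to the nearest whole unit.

cornstarch: 28 oz; molasses: 2380 mL

The original recipe has 170.1 g of pumpkin purée, so the scaling factor is 793.8 ÷ 170.1 = 14/3.
cornstarch: 4/3 cup × 14/3 × 128 g/cup ÷ 28.35 g/oz ≈ 28 oz
molasses: (2 cup + 2 tbsp = 2.125 cup) × 14/3 × 240 mL/cup = 2380 mL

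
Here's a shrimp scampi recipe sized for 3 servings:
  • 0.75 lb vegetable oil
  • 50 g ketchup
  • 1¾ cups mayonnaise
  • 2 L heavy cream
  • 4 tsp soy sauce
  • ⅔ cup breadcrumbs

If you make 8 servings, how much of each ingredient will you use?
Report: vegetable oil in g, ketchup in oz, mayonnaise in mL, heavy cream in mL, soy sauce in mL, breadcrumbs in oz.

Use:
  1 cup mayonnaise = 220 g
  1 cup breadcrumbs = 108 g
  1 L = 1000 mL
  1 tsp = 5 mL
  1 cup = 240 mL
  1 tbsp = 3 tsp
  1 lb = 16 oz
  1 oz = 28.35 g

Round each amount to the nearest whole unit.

vegetable oil: 907 g; ketchup: 5 oz; mayonnaise: 1120 mL; heavy cream: 5333 mL; soy sauce: 53 mL; breadcrumbs: 7 oz

Scaling factor: 8/3.
vegetable oil: 0.75 lb × 8/3 × 16 oz/lb × 28.35 g/oz ≈ 907 g
ketchup: 50 g × 8/3 ÷ 28.35 g/oz ≈ 5 oz
mayonnaise: 1.75 cup × 8/3 × 240 mL/cup = 1120 mL
heavy cream: 2 L × 8/3 × 1000 mL/L ≈ 5333 mL
soy sauce: 4 tsp × 8/3 × 5 mL/tsp ≈ 53 mL
breadcrumbs: 2/3 cup × 8/3 × 108 g/cup ÷ 28.35 g/oz ≈ 7 oz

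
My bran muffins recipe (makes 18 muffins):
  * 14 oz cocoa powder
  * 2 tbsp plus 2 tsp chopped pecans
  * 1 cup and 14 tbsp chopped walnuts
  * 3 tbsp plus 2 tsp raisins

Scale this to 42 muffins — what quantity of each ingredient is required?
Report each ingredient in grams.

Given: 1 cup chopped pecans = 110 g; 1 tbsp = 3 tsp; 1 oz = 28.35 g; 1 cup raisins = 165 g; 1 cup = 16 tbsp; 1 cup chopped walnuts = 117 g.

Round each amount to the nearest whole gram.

Scaling factor: 42/18 = 7/3.
cocoa powder: 14 oz × 7/3 × 28.35 g/oz ≈ 926 g
chopped pecans: (2 tbsp + 2 tsp = 8/3 tbsp) × 7/3 ÷ 16 tbsp/cup × 110 g/cup ≈ 43 g
chopped walnuts: (1 cup + 14 tbsp = 1.875 cup) × 7/3 × 117 g/cup ≈ 512 g
raisins: (3 tbsp + 2 tsp = 11/3 tbsp) × 7/3 ÷ 16 tbsp/cup × 165 g/cup ≈ 88 g

cocoa powder: 926 g; chopped pecans: 43 g; chopped walnuts: 512 g; raisins: 88 g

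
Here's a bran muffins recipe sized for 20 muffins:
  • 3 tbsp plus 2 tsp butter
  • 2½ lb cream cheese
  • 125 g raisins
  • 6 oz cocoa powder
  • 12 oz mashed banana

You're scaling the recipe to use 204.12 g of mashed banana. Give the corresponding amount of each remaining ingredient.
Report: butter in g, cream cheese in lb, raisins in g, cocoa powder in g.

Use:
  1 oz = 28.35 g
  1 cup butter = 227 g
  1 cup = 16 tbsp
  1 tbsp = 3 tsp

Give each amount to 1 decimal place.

The original recipe has 340.2 g of mashed banana, so the scaling factor is 204.12 ÷ 340.2 = 3/5 = 0.6.
butter: (3 tbsp + 2 tsp = 11/3 tbsp) × 3/5 ÷ 16 tbsp/cup × 227 g/cup ≈ 31.2 g
cream cheese: 2.5 lb × 3/5 = 1.5 lb
raisins: 125 g × 3/5 = 75.0 g
cocoa powder: 6 oz × 3/5 × 28.35 g/oz ≈ 102.1 g

butter: 31.2 g; cream cheese: 1.5 lb; raisins: 75.0 g; cocoa powder: 102.1 g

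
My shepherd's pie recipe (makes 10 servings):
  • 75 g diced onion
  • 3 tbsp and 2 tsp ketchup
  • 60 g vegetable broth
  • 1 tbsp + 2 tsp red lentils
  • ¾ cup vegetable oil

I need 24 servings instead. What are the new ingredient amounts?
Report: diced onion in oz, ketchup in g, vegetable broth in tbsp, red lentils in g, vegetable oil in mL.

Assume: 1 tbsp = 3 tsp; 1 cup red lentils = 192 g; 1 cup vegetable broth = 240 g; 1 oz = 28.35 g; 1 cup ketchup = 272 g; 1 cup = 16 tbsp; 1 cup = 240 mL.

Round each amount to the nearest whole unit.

Scaling factor: 24/10 = 12/5 = 2.4.
diced onion: 75 g × 12/5 ÷ 28.35 g/oz ≈ 6 oz
ketchup: (3 tbsp + 2 tsp = 11/3 tbsp) × 12/5 ÷ 16 tbsp/cup × 272 g/cup ≈ 150 g
vegetable broth: 60 g × 12/5 ÷ 240 g/cup × 16 tbsp/cup ≈ 10 tbsp
red lentils: (1 tbsp + 2 tsp = 5/3 tbsp) × 12/5 ÷ 16 tbsp/cup × 192 g/cup = 48 g
vegetable oil: 0.75 cup × 12/5 × 240 mL/cup = 432 mL

diced onion: 6 oz; ketchup: 150 g; vegetable broth: 10 tbsp; red lentils: 48 g; vegetable oil: 432 mL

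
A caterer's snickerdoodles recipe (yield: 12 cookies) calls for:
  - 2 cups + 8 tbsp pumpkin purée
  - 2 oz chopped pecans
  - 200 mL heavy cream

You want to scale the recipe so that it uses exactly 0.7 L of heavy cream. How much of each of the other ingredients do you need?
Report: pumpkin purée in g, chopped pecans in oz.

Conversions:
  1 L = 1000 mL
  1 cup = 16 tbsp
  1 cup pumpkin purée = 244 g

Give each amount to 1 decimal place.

pumpkin purée: 2135.0 g; chopped pecans: 7.0 oz

The original recipe has 0.2 L of heavy cream, so the scaling factor is 0.7 ÷ 0.2 = 7/2 = 3.5.
pumpkin purée: (2 cup + 8 tbsp = 2.5 cup) × 7/2 × 244 g/cup = 2135.0 g
chopped pecans: 2 oz × 7/2 = 7.0 oz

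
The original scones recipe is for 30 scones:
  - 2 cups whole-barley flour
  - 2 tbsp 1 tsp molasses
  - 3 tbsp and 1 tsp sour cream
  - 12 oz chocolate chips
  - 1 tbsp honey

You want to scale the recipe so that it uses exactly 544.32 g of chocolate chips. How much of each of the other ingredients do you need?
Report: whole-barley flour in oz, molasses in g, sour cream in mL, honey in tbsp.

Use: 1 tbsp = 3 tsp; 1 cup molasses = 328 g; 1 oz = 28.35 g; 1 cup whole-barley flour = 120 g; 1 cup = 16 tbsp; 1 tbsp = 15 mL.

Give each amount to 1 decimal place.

The original recipe has 340.2 g of chocolate chips, so the scaling factor is 544.32 ÷ 340.2 = 8/5 = 1.6.
whole-barley flour: 2 cup × 8/5 × 120 g/cup ÷ 28.35 g/oz ≈ 13.5 oz
molasses: (2 tbsp + 1 tsp = 7/3 tbsp) × 8/5 ÷ 16 tbsp/cup × 328 g/cup ≈ 76.5 g
sour cream: (3 tbsp + 1 tsp = 10/3 tbsp) × 8/5 × 15 mL/tbsp = 80.0 mL
honey: 1 tbsp × 8/5 = 1.6 tbsp

whole-barley flour: 13.5 oz; molasses: 76.5 g; sour cream: 80.0 mL; honey: 1.6 tbsp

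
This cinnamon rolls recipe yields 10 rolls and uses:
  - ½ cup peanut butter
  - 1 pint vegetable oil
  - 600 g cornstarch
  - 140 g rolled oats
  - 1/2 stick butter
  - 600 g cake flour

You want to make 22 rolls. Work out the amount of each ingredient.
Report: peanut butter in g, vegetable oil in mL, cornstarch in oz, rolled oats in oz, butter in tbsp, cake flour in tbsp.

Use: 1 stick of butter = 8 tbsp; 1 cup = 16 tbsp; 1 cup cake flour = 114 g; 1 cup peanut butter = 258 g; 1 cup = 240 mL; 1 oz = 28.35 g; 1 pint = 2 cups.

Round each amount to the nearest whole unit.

Scaling factor: 22/10 = 11/5 = 2.2.
peanut butter: 0.5 cup × 11/5 × 258 g/cup ≈ 284 g
vegetable oil: 1 pint × 11/5 × 2 cup/pint × 240 mL/cup = 1056 mL
cornstarch: 600 g × 11/5 ÷ 28.35 g/oz ≈ 47 oz
rolled oats: 140 g × 11/5 ÷ 28.35 g/oz ≈ 11 oz
butter: 0.5 stick × 11/5 × 8 tbsp/stick ≈ 9 tbsp
cake flour: 600 g × 11/5 ÷ 114 g/cup × 16 tbsp/cup ≈ 185 tbsp

peanut butter: 284 g; vegetable oil: 1056 mL; cornstarch: 47 oz; rolled oats: 11 oz; butter: 9 tbsp; cake flour: 185 tbsp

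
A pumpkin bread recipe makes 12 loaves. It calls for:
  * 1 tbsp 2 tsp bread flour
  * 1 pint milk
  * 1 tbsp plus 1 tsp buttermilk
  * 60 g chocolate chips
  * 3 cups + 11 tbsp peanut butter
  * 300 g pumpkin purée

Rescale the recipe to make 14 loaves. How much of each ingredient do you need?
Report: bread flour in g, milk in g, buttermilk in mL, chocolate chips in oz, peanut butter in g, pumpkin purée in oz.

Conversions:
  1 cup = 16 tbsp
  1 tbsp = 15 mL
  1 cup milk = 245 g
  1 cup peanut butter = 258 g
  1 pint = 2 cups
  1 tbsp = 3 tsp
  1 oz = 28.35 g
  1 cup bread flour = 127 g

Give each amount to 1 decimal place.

Scaling factor: 14/12 = 7/6.
bread flour: (1 tbsp + 2 tsp = 5/3 tbsp) × 7/6 ÷ 16 tbsp/cup × 127 g/cup ≈ 15.4 g
milk: 1 pint × 7/6 × 2 cup/pint × 245 g/cup ≈ 571.7 g
buttermilk: (1 tbsp + 1 tsp = 4/3 tbsp) × 7/6 × 15 mL/tbsp ≈ 23.3 mL
chocolate chips: 60 g × 7/6 ÷ 28.35 g/oz ≈ 2.5 oz
peanut butter: (3 cup + 11 tbsp = 3.6875 cup) × 7/6 × 258 g/cup ≈ 1109.9 g
pumpkin purée: 300 g × 7/6 ÷ 28.35 g/oz ≈ 12.3 oz

bread flour: 15.4 g; milk: 571.7 g; buttermilk: 23.3 mL; chocolate chips: 2.5 oz; peanut butter: 1109.9 g; pumpkin purée: 12.3 oz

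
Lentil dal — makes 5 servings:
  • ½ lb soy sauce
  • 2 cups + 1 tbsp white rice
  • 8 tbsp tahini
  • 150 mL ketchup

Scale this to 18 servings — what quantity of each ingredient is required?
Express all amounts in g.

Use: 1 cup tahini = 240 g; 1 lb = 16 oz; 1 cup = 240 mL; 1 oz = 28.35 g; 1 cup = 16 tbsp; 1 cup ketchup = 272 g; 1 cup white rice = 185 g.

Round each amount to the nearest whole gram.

soy sauce: 816 g; white rice: 1374 g; tahini: 432 g; ketchup: 612 g

Scaling factor: 18/5 = 3.6.
soy sauce: 0.5 lb × 18/5 × 16 oz/lb × 28.35 g/oz ≈ 816 g
white rice: (2 cup + 1 tbsp = 2.0625 cup) × 18/5 × 185 g/cup ≈ 1374 g
tahini: 8 tbsp × 18/5 ÷ 16 tbsp/cup × 240 g/cup = 432 g
ketchup: 150 mL × 18/5 ÷ 240 mL/cup × 272 g/cup = 612 g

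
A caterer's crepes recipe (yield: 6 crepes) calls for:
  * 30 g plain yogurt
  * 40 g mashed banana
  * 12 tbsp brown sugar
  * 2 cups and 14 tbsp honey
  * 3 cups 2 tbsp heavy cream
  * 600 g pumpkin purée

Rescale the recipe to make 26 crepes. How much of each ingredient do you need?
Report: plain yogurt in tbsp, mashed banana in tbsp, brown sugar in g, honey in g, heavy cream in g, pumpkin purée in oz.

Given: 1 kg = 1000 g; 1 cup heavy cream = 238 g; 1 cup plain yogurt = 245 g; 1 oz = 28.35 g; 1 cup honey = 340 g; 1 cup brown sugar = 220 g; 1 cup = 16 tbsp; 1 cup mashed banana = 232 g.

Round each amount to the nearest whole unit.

plain yogurt: 8 tbsp; mashed banana: 12 tbsp; brown sugar: 715 g; honey: 4236 g; heavy cream: 3223 g; pumpkin purée: 92 oz

Scaling factor: 26/6 = 13/3.
plain yogurt: 30 g × 13/3 ÷ 245 g/cup × 16 tbsp/cup ≈ 8 tbsp
mashed banana: 40 g × 13/3 ÷ 232 g/cup × 16 tbsp/cup ≈ 12 tbsp
brown sugar: 12 tbsp × 13/3 ÷ 16 tbsp/cup × 220 g/cup = 715 g
honey: (2 cup + 14 tbsp = 2.875 cup) × 13/3 × 340 g/cup ≈ 4236 g
heavy cream: (3 cup + 2 tbsp = 3.125 cup) × 13/3 × 238 g/cup ≈ 3223 g
pumpkin purée: 600 g × 13/3 ÷ 28.35 g/oz ≈ 92 oz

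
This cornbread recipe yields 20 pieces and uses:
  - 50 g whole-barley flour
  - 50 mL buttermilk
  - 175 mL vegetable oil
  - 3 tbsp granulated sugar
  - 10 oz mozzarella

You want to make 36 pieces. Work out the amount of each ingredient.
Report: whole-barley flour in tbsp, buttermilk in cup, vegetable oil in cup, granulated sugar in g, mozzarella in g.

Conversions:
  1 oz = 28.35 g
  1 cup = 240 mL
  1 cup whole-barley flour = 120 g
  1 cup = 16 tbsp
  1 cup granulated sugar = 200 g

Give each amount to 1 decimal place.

Scaling factor: 36/20 = 9/5 = 1.8.
whole-barley flour: 50 g × 9/5 ÷ 120 g/cup × 16 tbsp/cup = 12.0 tbsp
buttermilk: 50 mL × 9/5 ÷ 240 mL/cup ≈ 0.4 cup
vegetable oil: 175 mL × 9/5 ÷ 240 mL/cup ≈ 1.3 cup
granulated sugar: 3 tbsp × 9/5 ÷ 16 tbsp/cup × 200 g/cup = 67.5 g
mozzarella: 10 oz × 9/5 × 28.35 g/oz = 510.3 g

whole-barley flour: 12.0 tbsp; buttermilk: 0.4 cup; vegetable oil: 1.3 cup; granulated sugar: 67.5 g; mozzarella: 510.3 g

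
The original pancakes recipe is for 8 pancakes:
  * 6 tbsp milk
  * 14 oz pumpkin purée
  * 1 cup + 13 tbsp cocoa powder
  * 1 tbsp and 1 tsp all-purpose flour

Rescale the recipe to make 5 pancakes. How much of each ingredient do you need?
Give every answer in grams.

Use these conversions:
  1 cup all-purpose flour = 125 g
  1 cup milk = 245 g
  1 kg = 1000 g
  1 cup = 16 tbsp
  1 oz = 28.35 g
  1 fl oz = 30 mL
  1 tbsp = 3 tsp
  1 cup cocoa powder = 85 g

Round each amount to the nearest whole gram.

milk: 57 g; pumpkin purée: 248 g; cocoa powder: 96 g; all-purpose flour: 7 g

Scaling factor: 5/8 = 0.625.
milk: 6 tbsp × 5/8 ÷ 16 tbsp/cup × 245 g/cup ≈ 57 g
pumpkin purée: 14 oz × 5/8 × 28.35 g/oz ≈ 248 g
cocoa powder: (1 cup + 13 tbsp = 1.8125 cup) × 5/8 × 85 g/cup ≈ 96 g
all-purpose flour: (1 tbsp + 1 tsp = 4/3 tbsp) × 5/8 ÷ 16 tbsp/cup × 125 g/cup ≈ 7 g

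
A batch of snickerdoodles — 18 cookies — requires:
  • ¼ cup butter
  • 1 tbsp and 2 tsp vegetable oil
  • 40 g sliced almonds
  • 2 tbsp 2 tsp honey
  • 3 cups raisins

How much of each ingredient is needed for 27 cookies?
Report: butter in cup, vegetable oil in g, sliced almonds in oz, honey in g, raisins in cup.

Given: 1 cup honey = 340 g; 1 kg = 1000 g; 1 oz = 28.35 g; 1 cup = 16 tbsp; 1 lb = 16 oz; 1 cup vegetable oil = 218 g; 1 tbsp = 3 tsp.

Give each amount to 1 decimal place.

Scaling factor: 27/18 = 3/2 = 1.5.
butter: 0.25 cup × 3/2 ≈ 0.4 cup
vegetable oil: (1 tbsp + 2 tsp = 5/3 tbsp) × 3/2 ÷ 16 tbsp/cup × 218 g/cup ≈ 34.1 g
sliced almonds: 40 g × 3/2 ÷ 28.35 g/oz ≈ 2.1 oz
honey: (2 tbsp + 2 tsp = 8/3 tbsp) × 3/2 ÷ 16 tbsp/cup × 340 g/cup = 85.0 g
raisins: 3 cup × 3/2 = 4.5 cup

butter: 0.4 cup; vegetable oil: 34.1 g; sliced almonds: 2.1 oz; honey: 85.0 g; raisins: 4.5 cup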